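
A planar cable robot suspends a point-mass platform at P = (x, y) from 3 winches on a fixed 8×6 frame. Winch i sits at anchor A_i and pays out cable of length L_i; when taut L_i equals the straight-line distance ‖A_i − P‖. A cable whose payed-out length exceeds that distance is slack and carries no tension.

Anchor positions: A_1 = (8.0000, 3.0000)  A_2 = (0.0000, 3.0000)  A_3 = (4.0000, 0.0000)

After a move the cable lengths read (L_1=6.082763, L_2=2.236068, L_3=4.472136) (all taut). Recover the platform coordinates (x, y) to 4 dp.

each cable: (A_i−P)·(A_i−P) = L_i²; let q_i = ‖A_i‖²−L_i²
q_1 = 64.0000+9.0000−37.0000 = 36.0000
row 1: 16.0000x + 0.0000y = 32.0000  (q_2=4.0000)
row 2: 8.0000x + 6.0000y = 40.0000  (q_3=-4.0000)
Cramer on rows 1–2 → x = 2.0000, y = 4.0000

(2.0000, 4.0000)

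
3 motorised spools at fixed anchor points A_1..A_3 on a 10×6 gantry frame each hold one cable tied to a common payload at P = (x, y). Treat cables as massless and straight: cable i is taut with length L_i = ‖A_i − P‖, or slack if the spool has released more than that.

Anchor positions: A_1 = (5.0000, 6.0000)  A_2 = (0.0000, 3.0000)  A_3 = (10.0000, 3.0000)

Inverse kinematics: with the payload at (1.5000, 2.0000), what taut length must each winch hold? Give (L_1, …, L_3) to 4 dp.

(5.3151, 1.8028, 8.5586)

L_1 = √((5.0000−1.5000)² + (6.0000−2.0000)²) = 5.3151
L_2 = √((0.0000−1.5000)² + (3.0000−2.0000)²) = 1.8028
L_3 = √((10.0000−1.5000)² + (3.0000−2.0000)²) = 8.5586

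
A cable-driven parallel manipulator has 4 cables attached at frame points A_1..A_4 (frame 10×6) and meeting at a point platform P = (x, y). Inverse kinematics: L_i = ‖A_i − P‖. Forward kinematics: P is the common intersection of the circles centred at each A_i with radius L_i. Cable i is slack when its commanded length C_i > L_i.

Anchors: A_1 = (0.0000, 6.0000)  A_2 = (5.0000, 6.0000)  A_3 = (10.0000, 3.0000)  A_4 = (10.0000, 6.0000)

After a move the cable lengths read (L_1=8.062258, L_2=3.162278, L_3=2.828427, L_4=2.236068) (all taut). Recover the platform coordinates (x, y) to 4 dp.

(8.0000, 5.0000)

expand ‖A_i−P‖²=L_i² and subtract eq 1 (c_i ≔ ‖A_i‖²−L_i²)
c_1 = 0.0000+36.0000−65.0000 = -29.0000
eq1−eq2 → [-10.0000  0.0000]·P = -80.0000
eq1−eq3 → [-20.0000  6.0000]·P = -130.0000
eq1−eq4 → [-20.0000  0.0000]·P = -160.0000
2×2 solve → P = (8.0000, 5.0000)
check cable 4: ‖A_4−P‖² = 5.0000 ≈ L_4² = 5.0000 ✓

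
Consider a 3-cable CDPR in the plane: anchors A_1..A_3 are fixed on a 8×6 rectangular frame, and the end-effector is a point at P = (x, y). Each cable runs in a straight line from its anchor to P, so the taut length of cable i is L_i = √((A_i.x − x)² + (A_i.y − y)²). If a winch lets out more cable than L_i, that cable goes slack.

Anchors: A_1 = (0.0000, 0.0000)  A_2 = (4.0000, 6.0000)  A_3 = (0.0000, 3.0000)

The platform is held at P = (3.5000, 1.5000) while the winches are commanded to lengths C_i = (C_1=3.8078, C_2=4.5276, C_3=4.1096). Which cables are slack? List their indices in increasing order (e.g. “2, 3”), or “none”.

cable 1: √((-3.5000)²+(-1.5000)²)=3.8079, C_1=3.8078: taut
cable 2: √((0.5000)²+(4.5000)²)=4.5277, C_2=4.5276: taut
cable 3: √((-3.5000)²+(1.5000)²)=3.8079, C_3=4.1096: slack

3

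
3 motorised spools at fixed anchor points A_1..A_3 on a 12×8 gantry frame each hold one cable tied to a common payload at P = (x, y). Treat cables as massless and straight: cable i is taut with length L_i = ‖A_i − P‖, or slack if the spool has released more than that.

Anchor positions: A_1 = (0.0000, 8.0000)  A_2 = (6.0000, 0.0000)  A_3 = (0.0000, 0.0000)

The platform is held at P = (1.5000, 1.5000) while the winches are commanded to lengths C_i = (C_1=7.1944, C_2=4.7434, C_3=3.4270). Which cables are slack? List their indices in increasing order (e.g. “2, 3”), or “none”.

cable 1: √((-1.5000)²+(6.5000)²)=6.6708, C_1=7.1944: slack
cable 2: √((4.5000)²+(-1.5000)²)=4.7434, C_2=4.7434: taut
cable 3: √((-1.5000)²+(-1.5000)²)=2.1213, C_3=3.4270: slack

1, 3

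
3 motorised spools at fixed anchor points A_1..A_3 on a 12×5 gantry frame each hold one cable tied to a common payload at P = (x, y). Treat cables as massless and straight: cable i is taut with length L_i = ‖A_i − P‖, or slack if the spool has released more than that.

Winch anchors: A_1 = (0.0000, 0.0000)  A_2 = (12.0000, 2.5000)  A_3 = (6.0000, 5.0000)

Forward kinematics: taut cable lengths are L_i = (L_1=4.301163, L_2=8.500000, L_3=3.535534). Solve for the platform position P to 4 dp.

each cable: (A_i−P)·(A_i−P) = L_i²; let k_i = ‖A_i‖²−L_i²
k_1 = 0.0000+0.0000−18.5000 = -18.5000
row 1: -24.0000x − 5.0000y = -96.5000  (k_2=78.0000)
row 2: -12.0000x − 10.0000y = -67.0000  (k_3=48.5000)
Cramer on rows 1–2 → x = 3.5000, y = 2.5000

(3.5000, 2.5000)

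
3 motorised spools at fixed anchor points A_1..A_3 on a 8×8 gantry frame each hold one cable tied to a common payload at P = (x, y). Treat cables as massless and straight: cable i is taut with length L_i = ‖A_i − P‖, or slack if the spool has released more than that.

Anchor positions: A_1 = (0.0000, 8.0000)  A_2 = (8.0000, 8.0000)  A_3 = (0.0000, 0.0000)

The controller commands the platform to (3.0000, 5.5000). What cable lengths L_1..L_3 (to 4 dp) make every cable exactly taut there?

cable 1: Δx=-3.0000, Δy=2.5000; L_1 = √(Δx²+Δy²) = 3.9051
cable 2: Δx=5.0000, Δy=2.5000; L_2 = √(Δx²+Δy²) = 5.5902
cable 3: Δx=-3.0000, Δy=-5.5000; L_3 = √(Δx²+Δy²) = 6.2650

(3.9051, 5.5902, 6.2650)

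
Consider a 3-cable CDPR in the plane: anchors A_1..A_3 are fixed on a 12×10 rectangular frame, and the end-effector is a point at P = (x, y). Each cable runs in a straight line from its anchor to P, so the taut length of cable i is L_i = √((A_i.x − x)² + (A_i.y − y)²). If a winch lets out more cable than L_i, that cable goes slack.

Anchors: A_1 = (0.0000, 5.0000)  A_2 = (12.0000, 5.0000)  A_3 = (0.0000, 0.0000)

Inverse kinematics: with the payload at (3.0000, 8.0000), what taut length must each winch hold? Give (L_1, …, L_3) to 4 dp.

L_1: Δ = A_1−P = (-3.0000, -3.0000) → ‖Δ‖ = √18.0000 = 4.2426
L_2: Δ = A_2−P = (9.0000, -3.0000) → ‖Δ‖ = √90.0000 = 9.4868
L_3: Δ = A_3−P = (-3.0000, -8.0000) → ‖Δ‖ = √73.0000 = 8.5440

(4.2426, 9.4868, 8.5440)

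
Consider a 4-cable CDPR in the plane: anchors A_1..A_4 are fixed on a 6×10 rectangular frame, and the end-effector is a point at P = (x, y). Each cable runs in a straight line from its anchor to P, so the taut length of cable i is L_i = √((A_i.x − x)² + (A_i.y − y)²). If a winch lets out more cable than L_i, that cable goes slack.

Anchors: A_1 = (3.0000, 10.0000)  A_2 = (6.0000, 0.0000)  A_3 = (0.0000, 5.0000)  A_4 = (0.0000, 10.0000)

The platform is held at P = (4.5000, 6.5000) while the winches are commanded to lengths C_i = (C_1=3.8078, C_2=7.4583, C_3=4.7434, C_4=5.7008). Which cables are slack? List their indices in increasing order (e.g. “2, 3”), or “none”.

cable 1: √((-1.5000)²+(3.5000)²)=3.8079, C_1=3.8078: taut
cable 2: √((1.5000)²+(-6.5000)²)=6.6708, C_2=7.4583: slack
cable 3: √((-4.5000)²+(-1.5000)²)=4.7434, C_3=4.7434: taut
cable 4: √((-4.5000)²+(3.5000)²)=5.7009, C_4=5.7008: taut

2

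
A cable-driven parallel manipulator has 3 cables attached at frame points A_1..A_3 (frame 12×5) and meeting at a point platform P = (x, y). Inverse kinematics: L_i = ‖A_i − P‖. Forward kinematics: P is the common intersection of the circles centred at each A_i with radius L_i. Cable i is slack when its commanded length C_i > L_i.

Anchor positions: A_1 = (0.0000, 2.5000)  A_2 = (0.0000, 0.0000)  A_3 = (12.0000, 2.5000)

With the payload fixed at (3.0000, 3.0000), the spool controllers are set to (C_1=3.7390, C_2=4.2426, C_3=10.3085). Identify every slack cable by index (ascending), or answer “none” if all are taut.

1, 3

cable 1: L_1 = ‖A_1−P‖ = 3.0414;  C_1 = 3.7390 → slack
cable 2: L_2 = ‖A_2−P‖ = 4.2426;  C_2 = 4.2426 → taut
cable 3: L_3 = ‖A_3−P‖ = 9.0139;  C_3 = 10.3085 → slack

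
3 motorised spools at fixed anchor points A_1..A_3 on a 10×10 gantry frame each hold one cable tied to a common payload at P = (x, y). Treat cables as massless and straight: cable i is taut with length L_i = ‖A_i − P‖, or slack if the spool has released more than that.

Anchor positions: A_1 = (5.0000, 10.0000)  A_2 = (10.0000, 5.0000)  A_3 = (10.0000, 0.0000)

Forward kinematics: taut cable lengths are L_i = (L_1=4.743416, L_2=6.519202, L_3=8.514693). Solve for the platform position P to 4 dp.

each cable: (A_i−P)·(A_i−P) = L_i²; let k_i = ‖A_i‖²−L_i²
k_1 = 25.0000+100.0000−22.5000 = 102.5000
row 1: -10.0000x + 10.0000y = 20.0000  (k_2=82.5000)
row 2: -10.0000x + 20.0000y = 75.0000  (k_3=27.5000)
Cramer on rows 1–2 → x = 3.5000, y = 5.5000

(3.5000, 5.5000)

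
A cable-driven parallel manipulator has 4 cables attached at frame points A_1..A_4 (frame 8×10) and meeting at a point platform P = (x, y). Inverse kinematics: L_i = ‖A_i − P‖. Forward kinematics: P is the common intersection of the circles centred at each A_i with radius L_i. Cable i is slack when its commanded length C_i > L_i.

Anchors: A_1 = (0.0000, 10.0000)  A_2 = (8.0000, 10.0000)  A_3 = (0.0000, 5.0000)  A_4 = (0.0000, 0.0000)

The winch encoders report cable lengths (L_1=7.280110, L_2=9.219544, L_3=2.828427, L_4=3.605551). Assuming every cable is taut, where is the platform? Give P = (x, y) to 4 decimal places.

(2.0000, 3.0000)

circle eqns → linear via eq_j − eq_1; set q_j = A_j·A_j − L_j²
q_1 = 0.0000+100.0000−53.0000 = 47.0000
-16.0000·x + 0.0000·y = q_1−q_2 = -32.0000
0.0000·x + 10.0000·y = q_1−q_3 = 30.0000
0.0000·x + 20.0000·y = q_1−q_4 = 60.0000
solve first two rows → x=2.0000, y=3.0000
check cable 4: ‖A_4−P‖² = 13.0000 ≈ L_4² = 13.0000 ✓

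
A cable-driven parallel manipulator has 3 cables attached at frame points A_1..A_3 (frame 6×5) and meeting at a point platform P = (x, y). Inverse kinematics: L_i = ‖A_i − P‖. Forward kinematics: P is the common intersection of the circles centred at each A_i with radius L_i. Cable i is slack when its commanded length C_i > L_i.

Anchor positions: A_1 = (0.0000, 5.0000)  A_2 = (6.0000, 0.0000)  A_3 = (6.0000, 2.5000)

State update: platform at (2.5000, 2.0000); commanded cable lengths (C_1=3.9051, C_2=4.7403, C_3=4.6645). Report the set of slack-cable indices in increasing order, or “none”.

cable 1: L_1 = ‖A_1−P‖ = 3.9051;  C_1 = 3.9051 → taut
cable 2: L_2 = ‖A_2−P‖ = 4.0311;  C_2 = 4.7403 → slack
cable 3: L_3 = ‖A_3−P‖ = 3.5355;  C_3 = 4.6645 → slack

2, 3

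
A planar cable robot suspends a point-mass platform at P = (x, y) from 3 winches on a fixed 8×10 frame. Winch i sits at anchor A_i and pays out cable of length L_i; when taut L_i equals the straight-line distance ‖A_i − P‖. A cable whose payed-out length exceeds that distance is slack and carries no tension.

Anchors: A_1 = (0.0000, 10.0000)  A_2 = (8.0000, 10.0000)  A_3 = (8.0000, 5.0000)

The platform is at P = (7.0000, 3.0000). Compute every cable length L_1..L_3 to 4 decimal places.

(9.8995, 7.0711, 2.2361)

cable 1: Δx=-7.0000, Δy=7.0000; L_1 = √(Δx²+Δy²) = 9.8995
cable 2: Δx=1.0000, Δy=7.0000; L_2 = √(Δx²+Δy²) = 7.0711
cable 3: Δx=1.0000, Δy=2.0000; L_3 = √(Δx²+Δy²) = 2.2361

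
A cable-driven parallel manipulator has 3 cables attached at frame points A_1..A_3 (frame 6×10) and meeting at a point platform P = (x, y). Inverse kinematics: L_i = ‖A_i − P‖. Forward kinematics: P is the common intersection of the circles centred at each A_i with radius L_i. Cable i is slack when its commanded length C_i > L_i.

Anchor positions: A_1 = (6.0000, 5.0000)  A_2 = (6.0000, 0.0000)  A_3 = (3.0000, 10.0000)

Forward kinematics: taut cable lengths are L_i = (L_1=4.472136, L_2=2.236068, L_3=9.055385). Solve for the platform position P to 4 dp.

(4.0000, 1.0000)

each cable: (A_i−P)·(A_i−P) = L_i²; let k_i = ‖A_i‖²−L_i²
k_1 = 36.0000+25.0000−20.0000 = 41.0000
row 1: 0.0000x + 10.0000y = 10.0000  (k_2=31.0000)
row 2: 6.0000x − 10.0000y = 14.0000  (k_3=27.0000)
Cramer on rows 1–2 → x = 4.0000, y = 1.0000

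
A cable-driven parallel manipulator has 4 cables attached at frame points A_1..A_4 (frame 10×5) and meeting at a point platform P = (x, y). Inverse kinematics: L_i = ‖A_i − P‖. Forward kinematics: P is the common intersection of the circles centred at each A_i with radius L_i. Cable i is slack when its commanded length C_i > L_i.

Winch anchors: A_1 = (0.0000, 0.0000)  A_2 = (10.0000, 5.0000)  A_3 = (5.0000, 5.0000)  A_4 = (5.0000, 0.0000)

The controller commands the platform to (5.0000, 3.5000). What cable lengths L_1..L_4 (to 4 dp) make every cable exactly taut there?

L_1: Δ = A_1−P = (-5.0000, -3.5000) → ‖Δ‖ = √37.2500 = 6.1033
L_2: Δ = A_2−P = (5.0000, 1.5000) → ‖Δ‖ = √27.2500 = 5.2202
L_3: Δ = A_3−P = (0.0000, 1.5000) → ‖Δ‖ = √2.2500 = 1.5000
L_4: Δ = A_4−P = (0.0000, -3.5000) → ‖Δ‖ = √12.2500 = 3.5000

(6.1033, 5.2202, 1.5000, 3.5000)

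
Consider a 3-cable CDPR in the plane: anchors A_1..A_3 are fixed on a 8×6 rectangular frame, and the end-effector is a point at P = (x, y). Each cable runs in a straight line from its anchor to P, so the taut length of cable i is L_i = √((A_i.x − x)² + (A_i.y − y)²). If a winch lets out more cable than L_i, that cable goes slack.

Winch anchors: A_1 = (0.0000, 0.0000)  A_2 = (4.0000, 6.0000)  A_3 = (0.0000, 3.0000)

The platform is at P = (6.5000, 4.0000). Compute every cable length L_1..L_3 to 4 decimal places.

cable 1: Δx=-6.5000, Δy=-4.0000; L_1 = √(Δx²+Δy²) = 7.6322
cable 2: Δx=-2.5000, Δy=2.0000; L_2 = √(Δx²+Δy²) = 3.2016
cable 3: Δx=-6.5000, Δy=-1.0000; L_3 = √(Δx²+Δy²) = 6.5765

(7.6322, 3.2016, 6.5765)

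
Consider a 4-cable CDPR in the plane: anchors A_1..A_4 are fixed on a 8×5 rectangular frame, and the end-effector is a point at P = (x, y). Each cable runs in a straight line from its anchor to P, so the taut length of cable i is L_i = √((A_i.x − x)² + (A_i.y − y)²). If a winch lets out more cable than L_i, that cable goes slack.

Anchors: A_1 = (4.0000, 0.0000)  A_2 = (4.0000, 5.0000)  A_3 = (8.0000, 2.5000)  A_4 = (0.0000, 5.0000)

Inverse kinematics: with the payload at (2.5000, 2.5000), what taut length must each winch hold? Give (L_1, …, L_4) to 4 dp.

(2.9155, 2.9155, 5.5000, 3.5355)

L_1: Δ = A_1−P = (1.5000, -2.5000) → ‖Δ‖ = √8.5000 = 2.9155
L_2: Δ = A_2−P = (1.5000, 2.5000) → ‖Δ‖ = √8.5000 = 2.9155
L_3: Δ = A_3−P = (5.5000, 0.0000) → ‖Δ‖ = √30.2500 = 5.5000
L_4: Δ = A_4−P = (-2.5000, 2.5000) → ‖Δ‖ = √12.5000 = 3.5355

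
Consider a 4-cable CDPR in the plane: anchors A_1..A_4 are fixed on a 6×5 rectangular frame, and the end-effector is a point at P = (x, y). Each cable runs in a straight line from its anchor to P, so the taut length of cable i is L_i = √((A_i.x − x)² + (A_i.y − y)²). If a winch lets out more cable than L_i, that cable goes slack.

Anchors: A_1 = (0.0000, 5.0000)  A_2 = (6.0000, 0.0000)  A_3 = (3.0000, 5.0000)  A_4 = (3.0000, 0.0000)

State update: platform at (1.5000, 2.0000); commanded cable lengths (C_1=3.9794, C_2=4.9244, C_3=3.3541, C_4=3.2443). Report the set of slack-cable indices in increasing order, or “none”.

1, 4

i=1: geometric 3.3541 vs commanded 3.9794 ⇒ slack
i=2: geometric 4.9244 vs commanded 4.9244 ⇒ taut
i=3: geometric 3.3541 vs commanded 3.3541 ⇒ taut
i=4: geometric 2.5000 vs commanded 3.2443 ⇒ slack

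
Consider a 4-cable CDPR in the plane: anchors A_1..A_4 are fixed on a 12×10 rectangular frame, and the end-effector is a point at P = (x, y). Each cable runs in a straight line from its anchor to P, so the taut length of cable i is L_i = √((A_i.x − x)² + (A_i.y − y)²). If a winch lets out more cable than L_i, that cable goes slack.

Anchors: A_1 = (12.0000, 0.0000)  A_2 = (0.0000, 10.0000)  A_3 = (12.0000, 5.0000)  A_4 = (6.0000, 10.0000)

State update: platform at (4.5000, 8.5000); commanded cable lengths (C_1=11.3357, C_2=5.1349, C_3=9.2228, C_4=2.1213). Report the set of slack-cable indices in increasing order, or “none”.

i=1: geometric 11.3358 vs commanded 11.3357 ⇒ taut
i=2: geometric 4.7434 vs commanded 5.1349 ⇒ slack
i=3: geometric 8.2765 vs commanded 9.2228 ⇒ slack
i=4: geometric 2.1213 vs commanded 2.1213 ⇒ taut

2, 3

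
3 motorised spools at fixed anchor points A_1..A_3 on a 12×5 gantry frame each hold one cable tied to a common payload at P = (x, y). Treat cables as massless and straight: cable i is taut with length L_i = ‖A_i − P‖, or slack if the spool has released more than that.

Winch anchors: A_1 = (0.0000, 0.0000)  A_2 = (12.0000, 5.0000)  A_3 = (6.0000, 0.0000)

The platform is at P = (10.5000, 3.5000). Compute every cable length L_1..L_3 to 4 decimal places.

L_1: Δ = A_1−P = (-10.5000, -3.5000) → ‖Δ‖ = √122.5000 = 11.0680
L_2: Δ = A_2−P = (1.5000, 1.5000) → ‖Δ‖ = √4.5000 = 2.1213
L_3: Δ = A_3−P = (-4.5000, -3.5000) → ‖Δ‖ = √32.5000 = 5.7009

(11.0680, 2.1213, 5.7009)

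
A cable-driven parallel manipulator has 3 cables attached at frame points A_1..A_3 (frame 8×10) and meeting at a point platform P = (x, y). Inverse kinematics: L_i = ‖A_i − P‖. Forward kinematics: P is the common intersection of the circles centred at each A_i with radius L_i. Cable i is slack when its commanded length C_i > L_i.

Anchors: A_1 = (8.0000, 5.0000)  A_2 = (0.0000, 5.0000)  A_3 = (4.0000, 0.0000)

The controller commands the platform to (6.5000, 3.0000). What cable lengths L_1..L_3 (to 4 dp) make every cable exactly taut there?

L_1 = √((8.0000−6.5000)² + (5.0000−3.0000)²) = 2.5000
L_2 = √((0.0000−6.5000)² + (5.0000−3.0000)²) = 6.8007
L_3 = √((4.0000−6.5000)² + (0.0000−3.0000)²) = 3.9051

(2.5000, 6.8007, 3.9051)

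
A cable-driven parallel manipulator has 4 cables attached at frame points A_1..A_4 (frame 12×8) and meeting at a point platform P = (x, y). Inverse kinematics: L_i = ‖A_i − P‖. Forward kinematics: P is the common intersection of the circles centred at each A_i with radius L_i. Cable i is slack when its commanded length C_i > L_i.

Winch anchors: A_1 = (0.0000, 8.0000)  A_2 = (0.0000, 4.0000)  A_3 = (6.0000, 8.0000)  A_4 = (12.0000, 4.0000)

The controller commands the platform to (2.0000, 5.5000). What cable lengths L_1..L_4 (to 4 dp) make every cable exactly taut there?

cable 1: Δx=-2.0000, Δy=2.5000; L_1 = √(Δx²+Δy²) = 3.2016
cable 2: Δx=-2.0000, Δy=-1.5000; L_2 = √(Δx²+Δy²) = 2.5000
cable 3: Δx=4.0000, Δy=2.5000; L_3 = √(Δx²+Δy²) = 4.7170
cable 4: Δx=10.0000, Δy=-1.5000; L_4 = √(Δx²+Δy²) = 10.1119

(3.2016, 2.5000, 4.7170, 10.1119)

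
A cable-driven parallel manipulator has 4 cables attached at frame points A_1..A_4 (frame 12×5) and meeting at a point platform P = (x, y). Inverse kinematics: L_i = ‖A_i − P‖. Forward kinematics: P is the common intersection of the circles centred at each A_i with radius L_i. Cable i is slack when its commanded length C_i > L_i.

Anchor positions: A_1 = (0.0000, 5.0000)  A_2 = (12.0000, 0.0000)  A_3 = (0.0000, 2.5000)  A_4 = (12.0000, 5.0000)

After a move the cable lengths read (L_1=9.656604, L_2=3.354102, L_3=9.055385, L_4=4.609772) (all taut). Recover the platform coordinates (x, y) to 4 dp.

circle eqns → linear via eq_j − eq_1; set k_j = A_j·A_j − L_j²
k_1 = 0.0000+25.0000−93.2500 = -68.2500
-24.0000·x + 10.0000·y = k_1−k_2 = -201.0000
0.0000·x + 5.0000·y = k_1−k_3 = 7.5000
-24.0000·x + 0.0000·y = k_1−k_4 = -216.0000
solve first two rows → x=9.0000, y=1.5000
check cable 4: ‖A_4−P‖² = 21.2500 ≈ L_4² = 21.2500 ✓

(9.0000, 1.5000)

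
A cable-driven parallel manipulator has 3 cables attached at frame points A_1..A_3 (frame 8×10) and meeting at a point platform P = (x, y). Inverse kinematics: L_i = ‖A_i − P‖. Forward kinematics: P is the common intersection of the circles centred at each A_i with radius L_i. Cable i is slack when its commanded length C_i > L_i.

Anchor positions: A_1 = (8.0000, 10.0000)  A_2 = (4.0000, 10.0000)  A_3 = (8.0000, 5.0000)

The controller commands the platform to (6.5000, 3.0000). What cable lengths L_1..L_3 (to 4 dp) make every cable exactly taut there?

(7.1589, 7.4330, 2.5000)

cable 1: Δx=1.5000, Δy=7.0000; L_1 = √(Δx²+Δy²) = 7.1589
cable 2: Δx=-2.5000, Δy=7.0000; L_2 = √(Δx²+Δy²) = 7.4330
cable 3: Δx=1.5000, Δy=2.0000; L_3 = √(Δx²+Δy²) = 2.5000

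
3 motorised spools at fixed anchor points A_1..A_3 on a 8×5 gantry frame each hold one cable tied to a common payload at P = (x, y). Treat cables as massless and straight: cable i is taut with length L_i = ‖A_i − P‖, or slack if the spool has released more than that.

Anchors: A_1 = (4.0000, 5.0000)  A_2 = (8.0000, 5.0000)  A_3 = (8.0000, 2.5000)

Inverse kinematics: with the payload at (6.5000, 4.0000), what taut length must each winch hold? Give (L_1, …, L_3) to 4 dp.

(2.6926, 1.8028, 2.1213)

L_1 = √((4.0000−6.5000)² + (5.0000−4.0000)²) = 2.6926
L_2 = √((8.0000−6.5000)² + (5.0000−4.0000)²) = 1.8028
L_3 = √((8.0000−6.5000)² + (2.5000−4.0000)²) = 2.1213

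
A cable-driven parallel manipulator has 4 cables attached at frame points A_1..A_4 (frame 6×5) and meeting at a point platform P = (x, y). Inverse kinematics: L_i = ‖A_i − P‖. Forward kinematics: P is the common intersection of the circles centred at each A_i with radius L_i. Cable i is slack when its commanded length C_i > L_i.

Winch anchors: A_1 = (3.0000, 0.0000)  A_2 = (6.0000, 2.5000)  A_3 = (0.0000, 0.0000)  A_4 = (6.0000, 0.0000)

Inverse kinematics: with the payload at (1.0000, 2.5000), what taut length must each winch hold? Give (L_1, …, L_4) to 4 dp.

cable 1: Δx=2.0000, Δy=-2.5000; L_1 = √(Δx²+Δy²) = 3.2016
cable 2: Δx=5.0000, Δy=0.0000; L_2 = √(Δx²+Δy²) = 5.0000
cable 3: Δx=-1.0000, Δy=-2.5000; L_3 = √(Δx²+Δy²) = 2.6926
cable 4: Δx=5.0000, Δy=-2.5000; L_4 = √(Δx²+Δy²) = 5.5902

(3.2016, 5.0000, 2.6926, 5.5902)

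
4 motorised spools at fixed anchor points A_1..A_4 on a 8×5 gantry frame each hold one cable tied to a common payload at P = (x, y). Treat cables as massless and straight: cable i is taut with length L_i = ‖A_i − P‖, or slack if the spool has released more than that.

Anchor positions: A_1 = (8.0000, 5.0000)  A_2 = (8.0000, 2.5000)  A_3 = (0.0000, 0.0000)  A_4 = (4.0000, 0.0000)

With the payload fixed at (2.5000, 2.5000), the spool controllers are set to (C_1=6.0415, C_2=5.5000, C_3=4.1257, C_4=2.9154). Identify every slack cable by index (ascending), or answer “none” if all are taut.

cable 1: L_1 = ‖A_1−P‖ = 6.0415;  C_1 = 6.0415 → taut
cable 2: L_2 = ‖A_2−P‖ = 5.5000;  C_2 = 5.5000 → taut
cable 3: L_3 = ‖A_3−P‖ = 3.5355;  C_3 = 4.1257 → slack
cable 4: L_4 = ‖A_4−P‖ = 2.9155;  C_4 = 2.9154 → taut

3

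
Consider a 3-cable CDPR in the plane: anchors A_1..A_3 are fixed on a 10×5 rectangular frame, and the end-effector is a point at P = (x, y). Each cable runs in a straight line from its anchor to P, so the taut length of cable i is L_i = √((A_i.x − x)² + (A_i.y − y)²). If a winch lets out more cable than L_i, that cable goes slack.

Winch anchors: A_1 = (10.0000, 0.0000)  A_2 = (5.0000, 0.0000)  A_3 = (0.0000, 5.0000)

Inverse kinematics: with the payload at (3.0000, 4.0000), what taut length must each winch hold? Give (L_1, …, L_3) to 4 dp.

L_1 = √((10.0000−3.0000)² + (0.0000−4.0000)²) = 8.0623
L_2 = √((5.0000−3.0000)² + (0.0000−4.0000)²) = 4.4721
L_3 = √((0.0000−3.0000)² + (5.0000−4.0000)²) = 3.1623

(8.0623, 4.4721, 3.1623)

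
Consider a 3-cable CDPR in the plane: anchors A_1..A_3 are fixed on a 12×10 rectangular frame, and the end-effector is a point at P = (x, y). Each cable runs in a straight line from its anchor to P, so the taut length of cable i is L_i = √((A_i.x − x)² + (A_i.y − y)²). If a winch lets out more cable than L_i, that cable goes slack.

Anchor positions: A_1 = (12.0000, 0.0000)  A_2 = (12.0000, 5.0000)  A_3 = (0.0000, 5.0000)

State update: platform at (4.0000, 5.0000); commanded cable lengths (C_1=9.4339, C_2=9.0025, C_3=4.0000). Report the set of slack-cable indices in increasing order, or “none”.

cable 1: L_1 = ‖A_1−P‖ = 9.4340;  C_1 = 9.4339 → taut
cable 2: L_2 = ‖A_2−P‖ = 8.0000;  C_2 = 9.0025 → slack
cable 3: L_3 = ‖A_3−P‖ = 4.0000;  C_3 = 4.0000 → taut

2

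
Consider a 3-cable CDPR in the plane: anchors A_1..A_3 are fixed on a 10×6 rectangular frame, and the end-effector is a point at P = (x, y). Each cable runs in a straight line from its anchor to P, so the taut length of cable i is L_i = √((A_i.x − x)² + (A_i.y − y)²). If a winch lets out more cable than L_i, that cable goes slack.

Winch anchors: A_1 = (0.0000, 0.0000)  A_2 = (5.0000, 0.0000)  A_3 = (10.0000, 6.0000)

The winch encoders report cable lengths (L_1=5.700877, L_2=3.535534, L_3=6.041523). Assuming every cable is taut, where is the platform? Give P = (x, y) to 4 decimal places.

(4.5000, 3.5000)

expand ‖A_i−P‖²=L_i² and subtract eq 1 (k_i ≔ ‖A_i‖²−L_i²)
k_1 = 0.0000+0.0000−32.5000 = -32.5000
eq1−eq2 → [-10.0000  0.0000]·P = -45.0000
eq1−eq3 → [-20.0000  -12.0000]·P = -132.0000
2×2 solve → P = (4.5000, 3.5000)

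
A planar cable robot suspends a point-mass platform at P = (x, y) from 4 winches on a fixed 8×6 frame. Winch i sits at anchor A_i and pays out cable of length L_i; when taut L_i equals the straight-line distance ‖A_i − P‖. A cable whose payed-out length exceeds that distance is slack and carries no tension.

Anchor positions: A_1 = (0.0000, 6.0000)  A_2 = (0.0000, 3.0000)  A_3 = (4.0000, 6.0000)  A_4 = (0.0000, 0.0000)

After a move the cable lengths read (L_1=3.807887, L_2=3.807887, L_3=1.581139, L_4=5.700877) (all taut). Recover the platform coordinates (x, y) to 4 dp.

circle eqns → linear via eq_j − eq_1; set q_j = A_j·A_j − L_j²
q_1 = 0.0000+36.0000−14.5000 = 21.5000
0.0000·x + 6.0000·y = q_1−q_2 = 27.0000
-8.0000·x + 0.0000·y = q_1−q_3 = -28.0000
0.0000·x + 12.0000·y = q_1−q_4 = 54.0000
solve first two rows → x=3.5000, y=4.5000
check cable 4: ‖A_4−P‖² = 32.5000 ≈ L_4² = 32.5000 ✓

(3.5000, 4.5000)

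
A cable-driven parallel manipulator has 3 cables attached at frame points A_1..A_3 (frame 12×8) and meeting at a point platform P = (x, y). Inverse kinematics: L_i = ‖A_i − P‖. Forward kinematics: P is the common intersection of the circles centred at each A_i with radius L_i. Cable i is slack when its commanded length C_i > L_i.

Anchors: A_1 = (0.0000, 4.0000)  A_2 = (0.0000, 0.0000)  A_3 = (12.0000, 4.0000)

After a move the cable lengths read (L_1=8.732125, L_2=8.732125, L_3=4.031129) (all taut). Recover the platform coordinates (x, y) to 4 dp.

circle eqns → linear via eq_j − eq_1; set q_j = A_j·A_j − L_j²
q_1 = 0.0000+16.0000−76.2500 = -60.2500
0.0000·x + 8.0000·y = q_1−q_2 = 16.0000
-24.0000·x + 0.0000·y = q_1−q_3 = -204.0000
solve first two rows → x=8.5000, y=2.0000

(8.5000, 2.0000)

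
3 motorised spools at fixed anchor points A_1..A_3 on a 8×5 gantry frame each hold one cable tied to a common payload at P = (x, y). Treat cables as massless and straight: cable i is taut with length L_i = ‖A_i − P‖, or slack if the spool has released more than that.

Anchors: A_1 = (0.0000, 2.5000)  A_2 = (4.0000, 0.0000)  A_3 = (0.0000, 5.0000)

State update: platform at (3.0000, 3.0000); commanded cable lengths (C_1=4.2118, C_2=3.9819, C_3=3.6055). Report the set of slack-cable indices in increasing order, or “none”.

cable 1: √((-3.0000)²+(-0.5000)²)=3.0414, C_1=4.2118: slack
cable 2: √((1.0000)²+(-3.0000)²)=3.1623, C_2=3.9819: slack
cable 3: √((-3.0000)²+(2.0000)²)=3.6056, C_3=3.6055: taut

1, 2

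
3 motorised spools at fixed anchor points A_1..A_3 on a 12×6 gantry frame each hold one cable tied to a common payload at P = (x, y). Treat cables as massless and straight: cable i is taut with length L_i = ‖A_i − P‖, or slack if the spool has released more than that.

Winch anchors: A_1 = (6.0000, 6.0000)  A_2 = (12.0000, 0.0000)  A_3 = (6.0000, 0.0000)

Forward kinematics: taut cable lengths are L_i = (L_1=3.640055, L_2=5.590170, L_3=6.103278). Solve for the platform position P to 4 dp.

(9.5000, 5.0000)

each cable: (A_i−P)·(A_i−P) = L_i²; let q_i = ‖A_i‖²−L_i²
q_1 = 36.0000+36.0000−13.2500 = 58.7500
row 1: -12.0000x + 12.0000y = -54.0000  (q_2=112.7500)
row 2: 0.0000x + 12.0000y = 60.0000  (q_3=-1.2500)
Cramer on rows 1–2 → x = 9.5000, y = 5.0000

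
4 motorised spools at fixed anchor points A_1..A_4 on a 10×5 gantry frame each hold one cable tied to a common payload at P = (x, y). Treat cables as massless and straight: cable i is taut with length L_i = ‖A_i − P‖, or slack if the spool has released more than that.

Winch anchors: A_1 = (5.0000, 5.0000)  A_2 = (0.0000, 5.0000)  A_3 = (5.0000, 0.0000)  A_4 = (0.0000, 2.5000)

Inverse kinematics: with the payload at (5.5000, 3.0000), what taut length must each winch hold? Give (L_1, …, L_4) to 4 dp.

(2.0616, 5.8523, 3.0414, 5.5227)

L_1: Δ = A_1−P = (-0.5000, 2.0000) → ‖Δ‖ = √4.2500 = 2.0616
L_2: Δ = A_2−P = (-5.5000, 2.0000) → ‖Δ‖ = √34.2500 = 5.8523
L_3: Δ = A_3−P = (-0.5000, -3.0000) → ‖Δ‖ = √9.2500 = 3.0414
L_4: Δ = A_4−P = (-5.5000, -0.5000) → ‖Δ‖ = √30.5000 = 5.5227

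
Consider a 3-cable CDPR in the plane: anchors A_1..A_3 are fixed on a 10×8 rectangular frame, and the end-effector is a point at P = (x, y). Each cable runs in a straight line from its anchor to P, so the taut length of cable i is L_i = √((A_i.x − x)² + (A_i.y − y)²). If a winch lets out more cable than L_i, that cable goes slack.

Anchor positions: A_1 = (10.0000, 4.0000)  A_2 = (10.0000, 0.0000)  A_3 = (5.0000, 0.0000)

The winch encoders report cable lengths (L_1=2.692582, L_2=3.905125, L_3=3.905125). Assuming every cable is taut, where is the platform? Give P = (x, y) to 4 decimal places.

circle eqns → linear via eq_j − eq_1; set q_j = A_j·A_j − L_j²
q_1 = 100.0000+16.0000−7.2500 = 108.7500
0.0000·x + 8.0000·y = q_1−q_2 = 24.0000
10.0000·x + 8.0000·y = q_1−q_3 = 99.0000
solve first two rows → x=7.5000, y=3.0000

(7.5000, 3.0000)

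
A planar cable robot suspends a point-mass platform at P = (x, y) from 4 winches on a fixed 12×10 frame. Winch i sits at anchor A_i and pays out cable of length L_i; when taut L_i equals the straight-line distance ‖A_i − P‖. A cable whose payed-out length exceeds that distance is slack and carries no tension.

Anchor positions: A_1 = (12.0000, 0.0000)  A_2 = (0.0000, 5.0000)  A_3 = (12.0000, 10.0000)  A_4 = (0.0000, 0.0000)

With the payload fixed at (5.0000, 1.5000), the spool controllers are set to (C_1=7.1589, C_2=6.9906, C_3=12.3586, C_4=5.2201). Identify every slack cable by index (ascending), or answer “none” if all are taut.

2, 3

cable 1: √((7.0000)²+(-1.5000)²)=7.1589, C_1=7.1589: taut
cable 2: √((-5.0000)²+(3.5000)²)=6.1033, C_2=6.9906: slack
cable 3: √((7.0000)²+(8.5000)²)=11.0114, C_3=12.3586: slack
cable 4: √((-5.0000)²+(-1.5000)²)=5.2202, C_4=5.2201: taut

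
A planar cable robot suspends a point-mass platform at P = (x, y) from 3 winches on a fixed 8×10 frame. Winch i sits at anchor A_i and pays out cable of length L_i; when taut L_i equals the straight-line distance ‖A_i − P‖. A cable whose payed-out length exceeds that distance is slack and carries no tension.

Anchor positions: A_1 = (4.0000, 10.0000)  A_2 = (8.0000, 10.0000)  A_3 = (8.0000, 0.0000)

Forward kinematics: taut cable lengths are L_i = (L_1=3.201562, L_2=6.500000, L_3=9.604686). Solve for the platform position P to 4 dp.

(2.0000, 7.5000)

expand ‖A_i−P‖²=L_i² and subtract eq 1 (c_i ≔ ‖A_i‖²−L_i²)
c_1 = 16.0000+100.0000−10.2500 = 105.7500
eq1−eq2 → [-8.0000  0.0000]·P = -16.0000
eq1−eq3 → [-8.0000  20.0000]·P = 134.0000
2×2 solve → P = (2.0000, 7.5000)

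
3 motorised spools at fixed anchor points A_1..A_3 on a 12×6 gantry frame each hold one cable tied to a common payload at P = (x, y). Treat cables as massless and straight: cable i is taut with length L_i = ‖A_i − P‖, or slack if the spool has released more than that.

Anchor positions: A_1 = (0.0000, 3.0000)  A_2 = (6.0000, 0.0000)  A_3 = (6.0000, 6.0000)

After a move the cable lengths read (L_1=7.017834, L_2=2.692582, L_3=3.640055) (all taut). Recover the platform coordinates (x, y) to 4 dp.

(7.0000, 2.5000)

expand ‖A_i−P‖²=L_i² and subtract eq 1 (q_i ≔ ‖A_i‖²−L_i²)
q_1 = 0.0000+9.0000−49.2500 = -40.2500
eq1−eq2 → [-12.0000  6.0000]·P = -69.0000
eq1−eq3 → [-12.0000  -6.0000]·P = -99.0000
2×2 solve → P = (7.0000, 2.5000)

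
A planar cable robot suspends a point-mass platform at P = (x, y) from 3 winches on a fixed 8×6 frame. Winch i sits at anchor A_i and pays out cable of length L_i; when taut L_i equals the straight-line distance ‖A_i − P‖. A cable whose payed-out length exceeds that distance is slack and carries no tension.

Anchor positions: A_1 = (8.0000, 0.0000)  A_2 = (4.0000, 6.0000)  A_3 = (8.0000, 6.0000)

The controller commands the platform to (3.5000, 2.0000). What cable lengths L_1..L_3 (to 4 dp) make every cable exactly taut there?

cable 1: Δx=4.5000, Δy=-2.0000; L_1 = √(Δx²+Δy²) = 4.9244
cable 2: Δx=0.5000, Δy=4.0000; L_2 = √(Δx²+Δy²) = 4.0311
cable 3: Δx=4.5000, Δy=4.0000; L_3 = √(Δx²+Δy²) = 6.0208

(4.9244, 4.0311, 6.0208)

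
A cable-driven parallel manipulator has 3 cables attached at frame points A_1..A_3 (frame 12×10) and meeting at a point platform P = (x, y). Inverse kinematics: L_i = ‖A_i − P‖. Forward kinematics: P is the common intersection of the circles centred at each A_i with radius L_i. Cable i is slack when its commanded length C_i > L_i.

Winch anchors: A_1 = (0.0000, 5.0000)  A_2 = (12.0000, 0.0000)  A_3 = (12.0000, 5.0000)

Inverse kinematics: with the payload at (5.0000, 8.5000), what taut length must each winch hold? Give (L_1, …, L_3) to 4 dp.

L_1: Δ = A_1−P = (-5.0000, -3.5000) → ‖Δ‖ = √37.2500 = 6.1033
L_2: Δ = A_2−P = (7.0000, -8.5000) → ‖Δ‖ = √121.2500 = 11.0114
L_3: Δ = A_3−P = (7.0000, -3.5000) → ‖Δ‖ = √61.2500 = 7.8262

(6.1033, 11.0114, 7.8262)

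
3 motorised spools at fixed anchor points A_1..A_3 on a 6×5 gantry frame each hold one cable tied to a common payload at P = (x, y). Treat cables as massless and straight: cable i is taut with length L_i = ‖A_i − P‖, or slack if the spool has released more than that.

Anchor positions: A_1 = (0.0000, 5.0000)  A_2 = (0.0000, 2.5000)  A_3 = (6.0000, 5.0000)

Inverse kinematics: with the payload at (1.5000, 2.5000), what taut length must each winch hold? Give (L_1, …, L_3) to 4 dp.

(2.9155, 1.5000, 5.1478)

L_1 = √((0.0000−1.5000)² + (5.0000−2.5000)²) = 2.9155
L_2 = √((0.0000−1.5000)² + (2.5000−2.5000)²) = 1.5000
L_3 = √((6.0000−1.5000)² + (5.0000−2.5000)²) = 5.1478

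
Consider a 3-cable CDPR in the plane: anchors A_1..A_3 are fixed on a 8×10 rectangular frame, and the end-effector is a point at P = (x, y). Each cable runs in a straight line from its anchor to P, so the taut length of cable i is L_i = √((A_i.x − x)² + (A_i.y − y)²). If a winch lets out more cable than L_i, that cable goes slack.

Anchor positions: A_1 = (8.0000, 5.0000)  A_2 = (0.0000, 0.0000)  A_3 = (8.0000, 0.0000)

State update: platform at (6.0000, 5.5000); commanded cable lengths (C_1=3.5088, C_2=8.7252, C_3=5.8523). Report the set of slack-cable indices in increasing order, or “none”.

cable 1: √((2.0000)²+(-0.5000)²)=2.0616, C_1=3.5088: slack
cable 2: √((-6.0000)²+(-5.5000)²)=8.1394, C_2=8.7252: slack
cable 3: √((2.0000)²+(-5.5000)²)=5.8523, C_3=5.8523: taut

1, 2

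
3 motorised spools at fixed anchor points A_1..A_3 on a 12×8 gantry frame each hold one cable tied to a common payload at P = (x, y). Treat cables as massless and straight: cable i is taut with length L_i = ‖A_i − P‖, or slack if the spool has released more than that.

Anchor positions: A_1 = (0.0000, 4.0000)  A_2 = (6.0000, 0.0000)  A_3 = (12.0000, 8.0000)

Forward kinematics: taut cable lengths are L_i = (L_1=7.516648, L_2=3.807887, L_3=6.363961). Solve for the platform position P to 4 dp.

(7.5000, 3.5000)

circle eqns → linear via eq_j − eq_1; set c_j = A_j·A_j − L_j²
c_1 = 0.0000+16.0000−56.5000 = -40.5000
-12.0000·x + 8.0000·y = c_1−c_2 = -62.0000
-24.0000·x − 8.0000·y = c_1−c_3 = -208.0000
solve first two rows → x=7.5000, y=3.5000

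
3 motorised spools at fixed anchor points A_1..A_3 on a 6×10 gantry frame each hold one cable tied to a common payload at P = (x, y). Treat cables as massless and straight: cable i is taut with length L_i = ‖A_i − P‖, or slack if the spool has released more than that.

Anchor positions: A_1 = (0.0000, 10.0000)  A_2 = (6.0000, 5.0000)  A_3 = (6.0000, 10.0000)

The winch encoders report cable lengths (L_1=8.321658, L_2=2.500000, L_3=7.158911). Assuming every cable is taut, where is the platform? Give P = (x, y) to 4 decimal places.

circle eqns → linear via eq_j − eq_1; set q_j = A_j·A_j − L_j²
q_1 = 0.0000+100.0000−69.2500 = 30.7500
-12.0000·x + 10.0000·y = q_1−q_2 = -24.0000
-12.0000·x + 0.0000·y = q_1−q_3 = -54.0000
solve first two rows → x=4.5000, y=3.0000

(4.5000, 3.0000)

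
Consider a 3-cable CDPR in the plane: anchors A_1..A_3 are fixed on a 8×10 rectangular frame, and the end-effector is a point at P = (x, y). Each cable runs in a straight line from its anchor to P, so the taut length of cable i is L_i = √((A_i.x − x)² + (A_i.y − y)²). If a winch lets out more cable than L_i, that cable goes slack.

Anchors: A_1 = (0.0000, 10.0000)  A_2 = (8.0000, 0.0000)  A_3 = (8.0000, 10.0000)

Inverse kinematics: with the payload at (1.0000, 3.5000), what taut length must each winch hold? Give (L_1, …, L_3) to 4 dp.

L_1: Δ = A_1−P = (-1.0000, 6.5000) → ‖Δ‖ = √43.2500 = 6.5765
L_2: Δ = A_2−P = (7.0000, -3.5000) → ‖Δ‖ = √61.2500 = 7.8262
L_3: Δ = A_3−P = (7.0000, 6.5000) → ‖Δ‖ = √91.2500 = 9.5525

(6.5765, 7.8262, 9.5525)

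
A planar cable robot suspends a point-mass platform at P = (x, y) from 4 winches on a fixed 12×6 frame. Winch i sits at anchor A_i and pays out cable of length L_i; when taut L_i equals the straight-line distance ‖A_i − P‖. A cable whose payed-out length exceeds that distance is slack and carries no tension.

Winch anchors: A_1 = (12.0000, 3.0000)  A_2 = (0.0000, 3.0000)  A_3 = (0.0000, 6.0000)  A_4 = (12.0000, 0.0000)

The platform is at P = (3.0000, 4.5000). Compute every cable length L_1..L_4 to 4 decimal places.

(9.1241, 3.3541, 3.3541, 10.0623)

cable 1: Δx=9.0000, Δy=-1.5000; L_1 = √(Δx²+Δy²) = 9.1241
cable 2: Δx=-3.0000, Δy=-1.5000; L_2 = √(Δx²+Δy²) = 3.3541
cable 3: Δx=-3.0000, Δy=1.5000; L_3 = √(Δx²+Δy²) = 3.3541
cable 4: Δx=9.0000, Δy=-4.5000; L_4 = √(Δx²+Δy²) = 10.0623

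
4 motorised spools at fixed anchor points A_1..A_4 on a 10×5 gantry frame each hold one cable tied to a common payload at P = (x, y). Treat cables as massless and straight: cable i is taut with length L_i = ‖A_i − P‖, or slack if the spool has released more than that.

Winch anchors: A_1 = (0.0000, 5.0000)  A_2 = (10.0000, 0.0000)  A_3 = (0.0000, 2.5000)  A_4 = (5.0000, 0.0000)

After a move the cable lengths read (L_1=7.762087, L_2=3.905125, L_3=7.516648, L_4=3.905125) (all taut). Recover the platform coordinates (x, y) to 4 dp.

(7.5000, 3.0000)

expand ‖A_i−P‖²=L_i² and subtract eq 1 (c_i ≔ ‖A_i‖²−L_i²)
c_1 = 0.0000+25.0000−60.2500 = -35.2500
eq1−eq2 → [-20.0000  10.0000]·P = -120.0000
eq1−eq3 → [0.0000  5.0000]·P = 15.0000
eq1−eq4 → [-10.0000  10.0000]·P = -45.0000
2×2 solve → P = (7.5000, 3.0000)
check cable 4: ‖A_4−P‖² = 15.2500 ≈ L_4² = 15.2500 ✓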